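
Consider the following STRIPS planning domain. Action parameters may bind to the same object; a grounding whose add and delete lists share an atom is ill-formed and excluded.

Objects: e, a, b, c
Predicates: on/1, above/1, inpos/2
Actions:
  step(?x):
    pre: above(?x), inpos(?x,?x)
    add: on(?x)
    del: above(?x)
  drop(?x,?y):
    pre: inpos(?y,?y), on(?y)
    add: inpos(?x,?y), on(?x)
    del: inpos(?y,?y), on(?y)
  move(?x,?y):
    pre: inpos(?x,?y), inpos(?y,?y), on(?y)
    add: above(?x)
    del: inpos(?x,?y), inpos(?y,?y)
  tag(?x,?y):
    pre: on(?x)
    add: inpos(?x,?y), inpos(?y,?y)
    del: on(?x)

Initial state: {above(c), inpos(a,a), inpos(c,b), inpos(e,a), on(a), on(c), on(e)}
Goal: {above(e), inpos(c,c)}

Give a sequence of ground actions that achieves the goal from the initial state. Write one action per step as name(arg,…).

1. move(e,a)  →  {above(c), above(e), inpos(c,b), on(a), on(c), on(e)}
2. tag(e,c)  →  {above(c), above(e), inpos(c,b), inpos(c,c), inpos(e,c), on(a), on(c)}

move(e,a); tag(e,c)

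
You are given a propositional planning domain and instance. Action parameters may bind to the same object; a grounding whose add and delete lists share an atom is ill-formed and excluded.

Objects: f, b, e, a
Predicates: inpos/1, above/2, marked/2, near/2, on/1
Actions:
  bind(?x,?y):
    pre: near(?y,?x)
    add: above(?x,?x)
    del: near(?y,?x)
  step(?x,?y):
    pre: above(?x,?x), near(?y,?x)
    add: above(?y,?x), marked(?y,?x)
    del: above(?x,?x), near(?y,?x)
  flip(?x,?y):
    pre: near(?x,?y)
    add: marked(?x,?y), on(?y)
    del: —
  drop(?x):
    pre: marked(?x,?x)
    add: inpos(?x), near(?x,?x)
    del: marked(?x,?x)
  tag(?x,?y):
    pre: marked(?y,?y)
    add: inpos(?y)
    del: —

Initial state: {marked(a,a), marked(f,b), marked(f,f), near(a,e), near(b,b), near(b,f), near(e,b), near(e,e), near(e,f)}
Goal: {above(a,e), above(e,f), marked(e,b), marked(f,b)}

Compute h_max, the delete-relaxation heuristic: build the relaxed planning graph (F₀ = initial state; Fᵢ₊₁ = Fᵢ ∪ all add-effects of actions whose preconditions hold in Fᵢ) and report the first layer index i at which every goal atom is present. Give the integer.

2

F0 = init (9 atoms)
F1 = F0 ∪ {above(b,b), above(e,e), above(f,f), inpos(a), inpos(f), marked(a,e), marked(b,b), marked(b,f), marked(e,b), marked(e,e), marked(e,f), near(a,a), near(f,f), on(b), on(e), on(f)}  (25 atoms)
F2 = F1 ∪ {above(a,a), above(a,e), above(b,f), above(e,b), above(e,f), inpos(b), inpos(e), on(a)}  (33 atoms)
goal ⊆ F2  ⇒  h_max = 2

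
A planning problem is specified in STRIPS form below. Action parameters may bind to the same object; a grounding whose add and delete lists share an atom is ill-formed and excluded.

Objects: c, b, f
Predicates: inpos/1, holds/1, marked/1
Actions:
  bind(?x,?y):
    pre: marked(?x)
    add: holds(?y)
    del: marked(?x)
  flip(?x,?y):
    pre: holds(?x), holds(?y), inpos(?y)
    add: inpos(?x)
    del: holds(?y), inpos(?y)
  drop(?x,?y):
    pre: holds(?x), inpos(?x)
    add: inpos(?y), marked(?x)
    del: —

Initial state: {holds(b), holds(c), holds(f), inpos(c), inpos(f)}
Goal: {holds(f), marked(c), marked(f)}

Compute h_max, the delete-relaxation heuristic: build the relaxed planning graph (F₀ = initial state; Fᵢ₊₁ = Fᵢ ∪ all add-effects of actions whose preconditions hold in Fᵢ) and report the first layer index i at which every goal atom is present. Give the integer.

1

F0 = init (5 atoms)
F1 = F0 ∪ {inpos(b), marked(c), marked(f)}  (8 atoms)
goal ⊆ F1  ⇒  h_max = 1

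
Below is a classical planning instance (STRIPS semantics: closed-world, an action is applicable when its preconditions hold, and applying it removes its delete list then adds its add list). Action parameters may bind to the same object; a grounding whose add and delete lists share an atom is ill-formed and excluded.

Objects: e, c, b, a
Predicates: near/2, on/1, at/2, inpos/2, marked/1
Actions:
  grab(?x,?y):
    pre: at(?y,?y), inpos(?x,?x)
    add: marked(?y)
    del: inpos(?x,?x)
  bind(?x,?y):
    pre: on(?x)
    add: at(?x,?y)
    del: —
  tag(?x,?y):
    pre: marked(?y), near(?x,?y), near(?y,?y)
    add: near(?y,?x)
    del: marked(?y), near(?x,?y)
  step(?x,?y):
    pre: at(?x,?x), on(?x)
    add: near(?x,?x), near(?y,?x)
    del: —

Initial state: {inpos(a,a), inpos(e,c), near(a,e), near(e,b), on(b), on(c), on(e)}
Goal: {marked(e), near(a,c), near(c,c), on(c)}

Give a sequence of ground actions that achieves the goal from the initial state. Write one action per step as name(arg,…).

1. bind(e,e)  →  {at(e,e), inpos(a,a), inpos(e,c), near(a,e), near(e,b), on(b), on(c), on(e)}
2. grab(a,e)  →  {at(e,e), inpos(e,c), marked(e), near(a,e), near(e,b), on(b), on(c), on(e)}
3. bind(c,c)  →  {at(c,c), at(e,e), inpos(e,c), marked(e), near(a,e), near(e,b), on(b), on(c), on(e)}
4. step(c,a)  →  {at(c,c), at(e,e), inpos(e,c), marked(e), near(a,c), near(a,e), near(c,c), near(e,b), on(b), on(c), on(e)}

bind(e,e); grab(a,e); bind(c,c); step(c,a)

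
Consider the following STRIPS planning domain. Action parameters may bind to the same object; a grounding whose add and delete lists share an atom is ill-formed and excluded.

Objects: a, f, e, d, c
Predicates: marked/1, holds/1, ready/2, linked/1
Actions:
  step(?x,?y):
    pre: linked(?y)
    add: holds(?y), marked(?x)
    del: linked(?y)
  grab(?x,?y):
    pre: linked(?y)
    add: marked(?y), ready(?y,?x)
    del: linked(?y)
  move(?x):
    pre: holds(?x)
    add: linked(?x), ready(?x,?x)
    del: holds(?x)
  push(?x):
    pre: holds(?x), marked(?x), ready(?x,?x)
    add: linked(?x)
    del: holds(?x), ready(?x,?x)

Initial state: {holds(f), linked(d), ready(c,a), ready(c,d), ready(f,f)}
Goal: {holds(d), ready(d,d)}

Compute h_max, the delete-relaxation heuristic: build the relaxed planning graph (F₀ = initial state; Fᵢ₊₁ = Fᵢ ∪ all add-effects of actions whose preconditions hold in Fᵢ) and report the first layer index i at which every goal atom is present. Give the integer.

F0 = init (5 atoms)
F1 = F0 ∪ {holds(d), linked(f), marked(a), marked(c), marked(d), marked(e), marked(f), ready(d,a), ready(d,c), ready(d,d), ready(d,e), ready(d,f)}  (17 atoms)
goal ⊆ F1  ⇒  h_max = 1

1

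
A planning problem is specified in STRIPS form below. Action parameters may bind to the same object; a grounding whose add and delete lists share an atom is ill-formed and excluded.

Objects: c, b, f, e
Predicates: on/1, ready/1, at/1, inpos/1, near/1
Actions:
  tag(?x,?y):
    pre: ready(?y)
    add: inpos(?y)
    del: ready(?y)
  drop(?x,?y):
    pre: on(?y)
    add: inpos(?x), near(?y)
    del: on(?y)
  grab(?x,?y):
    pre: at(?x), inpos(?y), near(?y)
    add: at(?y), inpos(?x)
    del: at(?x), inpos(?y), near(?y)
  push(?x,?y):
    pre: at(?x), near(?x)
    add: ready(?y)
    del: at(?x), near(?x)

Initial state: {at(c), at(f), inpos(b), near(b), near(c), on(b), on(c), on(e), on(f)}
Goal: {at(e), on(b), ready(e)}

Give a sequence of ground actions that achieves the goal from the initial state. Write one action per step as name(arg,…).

drop(e,e); grab(f,e); push(c,e)

1. drop(e,e)  →  {at(c), at(f), inpos(b), inpos(e), near(b), near(c), near(e), on(b), on(c), on(f)}
2. grab(f,e)  →  {at(c), at(e), inpos(b), inpos(f), near(b), near(c), on(b), on(c), on(f)}
3. push(c,e)  →  {at(e), inpos(b), inpos(f), near(b), on(b), on(c), on(f), ready(e)}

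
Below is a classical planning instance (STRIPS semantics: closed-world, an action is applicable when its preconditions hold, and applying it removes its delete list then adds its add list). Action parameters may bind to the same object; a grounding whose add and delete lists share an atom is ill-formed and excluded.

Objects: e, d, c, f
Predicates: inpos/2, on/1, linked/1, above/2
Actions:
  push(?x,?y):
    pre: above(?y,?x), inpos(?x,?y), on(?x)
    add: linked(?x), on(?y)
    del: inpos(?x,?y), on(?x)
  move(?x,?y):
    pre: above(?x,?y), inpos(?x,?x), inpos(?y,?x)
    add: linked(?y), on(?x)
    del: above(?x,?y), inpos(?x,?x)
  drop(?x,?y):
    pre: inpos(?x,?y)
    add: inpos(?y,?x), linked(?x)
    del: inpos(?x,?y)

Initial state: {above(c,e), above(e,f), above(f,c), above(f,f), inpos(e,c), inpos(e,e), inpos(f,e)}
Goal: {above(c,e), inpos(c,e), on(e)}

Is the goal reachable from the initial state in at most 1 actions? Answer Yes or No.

No

1. move(e,f)  →  {above(c,e), above(f,c), above(f,f), inpos(e,c), inpos(f,e), linked(f), on(e)}
2. drop(e,c)  →  {above(c,e), above(f,c), above(f,f), inpos(c,e), inpos(f,e), linked(e), linked(f), on(e)}
optimal plan length = 2; 2 > 1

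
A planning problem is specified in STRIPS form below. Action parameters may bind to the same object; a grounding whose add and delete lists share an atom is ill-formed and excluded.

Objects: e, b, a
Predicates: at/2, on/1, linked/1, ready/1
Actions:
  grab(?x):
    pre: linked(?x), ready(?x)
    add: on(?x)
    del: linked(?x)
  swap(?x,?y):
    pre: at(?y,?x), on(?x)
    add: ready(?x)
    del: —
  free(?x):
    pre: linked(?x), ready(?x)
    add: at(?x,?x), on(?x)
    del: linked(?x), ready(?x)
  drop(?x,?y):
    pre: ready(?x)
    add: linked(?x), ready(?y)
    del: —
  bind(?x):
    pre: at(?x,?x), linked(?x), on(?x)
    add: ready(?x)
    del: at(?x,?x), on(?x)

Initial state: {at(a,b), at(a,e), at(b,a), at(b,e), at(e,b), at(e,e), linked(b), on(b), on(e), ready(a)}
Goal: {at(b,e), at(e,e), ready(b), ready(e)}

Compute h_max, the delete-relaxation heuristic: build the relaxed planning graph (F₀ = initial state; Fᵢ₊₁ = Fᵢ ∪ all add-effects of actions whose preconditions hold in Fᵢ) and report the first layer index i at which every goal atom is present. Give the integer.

F0 = init (10 atoms)
F1 = F0 ∪ {linked(a), ready(b), ready(e)}  (13 atoms)
goal ⊆ F1  ⇒  h_max = 1

1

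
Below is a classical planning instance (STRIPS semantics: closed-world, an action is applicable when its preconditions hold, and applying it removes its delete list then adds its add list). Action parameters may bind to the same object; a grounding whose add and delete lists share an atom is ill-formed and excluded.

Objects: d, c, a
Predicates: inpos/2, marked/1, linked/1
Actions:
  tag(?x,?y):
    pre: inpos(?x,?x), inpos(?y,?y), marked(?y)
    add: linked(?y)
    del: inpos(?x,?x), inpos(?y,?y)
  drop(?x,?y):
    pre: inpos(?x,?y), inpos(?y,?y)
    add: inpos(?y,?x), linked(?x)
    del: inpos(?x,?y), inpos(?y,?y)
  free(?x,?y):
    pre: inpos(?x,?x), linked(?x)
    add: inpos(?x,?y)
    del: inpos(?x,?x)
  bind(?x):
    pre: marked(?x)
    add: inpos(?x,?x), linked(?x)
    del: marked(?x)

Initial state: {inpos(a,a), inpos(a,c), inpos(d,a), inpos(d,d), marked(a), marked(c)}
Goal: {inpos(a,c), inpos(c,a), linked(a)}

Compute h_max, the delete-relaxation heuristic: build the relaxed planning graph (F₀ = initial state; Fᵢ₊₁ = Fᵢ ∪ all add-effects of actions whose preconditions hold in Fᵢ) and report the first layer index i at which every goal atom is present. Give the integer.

2

F0 = init (6 atoms)
F1 = F0 ∪ {inpos(a,d), inpos(c,c), linked(a), linked(c), linked(d)}  (11 atoms)
F2 = F1 ∪ {inpos(c,a), inpos(c,d), inpos(d,c)}  (14 atoms)
goal ⊆ F2  ⇒  h_max = 2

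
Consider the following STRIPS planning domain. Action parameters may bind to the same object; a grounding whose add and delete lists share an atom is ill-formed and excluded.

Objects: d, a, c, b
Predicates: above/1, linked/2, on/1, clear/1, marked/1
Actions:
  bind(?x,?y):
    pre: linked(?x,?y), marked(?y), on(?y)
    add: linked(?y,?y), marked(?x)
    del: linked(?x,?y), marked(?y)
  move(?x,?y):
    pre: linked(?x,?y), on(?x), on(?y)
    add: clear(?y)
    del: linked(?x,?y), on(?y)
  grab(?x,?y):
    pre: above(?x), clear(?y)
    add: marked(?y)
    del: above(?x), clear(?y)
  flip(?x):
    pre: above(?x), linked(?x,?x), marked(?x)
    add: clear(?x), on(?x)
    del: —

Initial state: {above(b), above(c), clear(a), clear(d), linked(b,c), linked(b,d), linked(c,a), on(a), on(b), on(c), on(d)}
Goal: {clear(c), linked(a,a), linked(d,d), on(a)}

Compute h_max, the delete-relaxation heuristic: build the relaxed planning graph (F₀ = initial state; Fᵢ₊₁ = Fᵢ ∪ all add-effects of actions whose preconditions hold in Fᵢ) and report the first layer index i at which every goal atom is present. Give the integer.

F0 = init (11 atoms)
F1 = F0 ∪ {clear(c), marked(a), marked(d)}  (14 atoms)
F2 = F1 ∪ {linked(a,a), linked(d,d), marked(b), marked(c)}  (18 atoms)
goal ⊆ F2  ⇒  h_max = 2

2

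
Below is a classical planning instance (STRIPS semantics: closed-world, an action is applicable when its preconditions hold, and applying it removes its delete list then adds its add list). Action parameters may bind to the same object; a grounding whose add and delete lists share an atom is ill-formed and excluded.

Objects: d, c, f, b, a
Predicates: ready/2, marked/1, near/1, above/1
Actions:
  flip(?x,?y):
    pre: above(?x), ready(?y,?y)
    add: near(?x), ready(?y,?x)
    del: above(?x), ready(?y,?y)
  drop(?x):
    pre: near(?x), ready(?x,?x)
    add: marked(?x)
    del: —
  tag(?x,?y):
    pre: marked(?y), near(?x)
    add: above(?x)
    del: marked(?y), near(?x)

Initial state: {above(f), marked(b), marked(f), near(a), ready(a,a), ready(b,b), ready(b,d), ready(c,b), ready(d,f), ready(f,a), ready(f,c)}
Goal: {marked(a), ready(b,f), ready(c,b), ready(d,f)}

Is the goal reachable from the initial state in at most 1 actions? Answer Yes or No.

No

1. flip(f,b)  →  {marked(b), marked(f), near(a), near(f), ready(a,a), ready(b,d), ready(b,f), ready(c,b), ready(d,f), ready(f,a), ready(f,c)}
2. drop(a)  →  {marked(a), marked(b), marked(f), near(a), near(f), ready(a,a), ready(b,d), ready(b,f), ready(c,b), ready(d,f), ready(f,a), ready(f,c)}
optimal plan length = 2; 2 > 1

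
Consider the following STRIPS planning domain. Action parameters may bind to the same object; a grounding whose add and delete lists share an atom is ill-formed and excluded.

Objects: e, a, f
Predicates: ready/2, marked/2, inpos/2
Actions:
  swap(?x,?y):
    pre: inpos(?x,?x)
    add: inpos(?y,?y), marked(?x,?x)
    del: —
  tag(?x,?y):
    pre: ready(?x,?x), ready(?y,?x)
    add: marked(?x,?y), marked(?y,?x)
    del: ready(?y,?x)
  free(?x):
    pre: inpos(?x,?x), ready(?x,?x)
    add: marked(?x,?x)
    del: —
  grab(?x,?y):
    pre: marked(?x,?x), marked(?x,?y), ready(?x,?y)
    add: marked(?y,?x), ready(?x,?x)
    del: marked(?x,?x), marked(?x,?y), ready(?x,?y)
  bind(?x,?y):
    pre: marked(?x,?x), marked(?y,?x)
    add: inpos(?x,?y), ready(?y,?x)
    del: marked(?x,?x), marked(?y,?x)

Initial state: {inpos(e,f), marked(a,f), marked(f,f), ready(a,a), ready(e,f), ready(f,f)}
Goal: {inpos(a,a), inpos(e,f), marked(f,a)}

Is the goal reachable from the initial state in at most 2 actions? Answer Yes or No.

No

1. tag(a,a)  →  {inpos(e,f), marked(a,a), marked(a,f), marked(f,f), ready(e,f), ready(f,f)}
2. bind(a,a)  →  {inpos(a,a), inpos(e,f), marked(a,f), marked(f,f), ready(a,a), ready(e,f), ready(f,f)}
3. bind(f,a)  →  {inpos(a,a), inpos(e,f), inpos(f,a), ready(a,a), ready(a,f), ready(e,f), ready(f,f)}
4. tag(f,a)  →  {inpos(a,a), inpos(e,f), inpos(f,a), marked(a,f), marked(f,a), ready(a,a), ready(e,f), ready(f,f)}
optimal plan length = 4; 4 > 2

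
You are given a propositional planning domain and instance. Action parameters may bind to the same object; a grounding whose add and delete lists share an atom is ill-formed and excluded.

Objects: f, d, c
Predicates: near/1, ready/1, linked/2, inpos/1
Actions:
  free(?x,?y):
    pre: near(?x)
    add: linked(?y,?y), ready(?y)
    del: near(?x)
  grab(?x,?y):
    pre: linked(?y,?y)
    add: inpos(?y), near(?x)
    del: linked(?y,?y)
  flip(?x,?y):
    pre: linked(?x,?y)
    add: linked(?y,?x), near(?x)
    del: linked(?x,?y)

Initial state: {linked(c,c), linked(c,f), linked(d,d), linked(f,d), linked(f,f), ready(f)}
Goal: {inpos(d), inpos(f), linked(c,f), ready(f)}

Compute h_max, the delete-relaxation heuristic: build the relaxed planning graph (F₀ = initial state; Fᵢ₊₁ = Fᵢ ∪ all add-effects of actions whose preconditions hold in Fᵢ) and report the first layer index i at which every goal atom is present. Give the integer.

F0 = init (6 atoms)
F1 = F0 ∪ {inpos(c), inpos(d), inpos(f), linked(d,f), linked(f,c), near(c), near(d), near(f)}  (14 atoms)
goal ⊆ F1  ⇒  h_max = 1

1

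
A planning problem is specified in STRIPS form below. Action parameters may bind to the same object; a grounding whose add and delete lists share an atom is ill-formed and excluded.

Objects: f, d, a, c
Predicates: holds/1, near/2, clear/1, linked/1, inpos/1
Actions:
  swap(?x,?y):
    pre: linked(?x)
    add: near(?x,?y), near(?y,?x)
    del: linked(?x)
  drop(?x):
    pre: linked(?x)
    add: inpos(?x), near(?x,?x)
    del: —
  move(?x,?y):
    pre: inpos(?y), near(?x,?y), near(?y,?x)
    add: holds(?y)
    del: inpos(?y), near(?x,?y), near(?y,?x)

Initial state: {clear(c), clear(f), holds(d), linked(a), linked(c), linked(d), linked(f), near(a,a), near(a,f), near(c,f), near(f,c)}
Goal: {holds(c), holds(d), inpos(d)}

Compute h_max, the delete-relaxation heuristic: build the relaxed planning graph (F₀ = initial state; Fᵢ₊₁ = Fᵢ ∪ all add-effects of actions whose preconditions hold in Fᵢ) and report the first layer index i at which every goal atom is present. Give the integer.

F0 = init (11 atoms)
F1 = F0 ∪ {inpos(a), inpos(c), inpos(d), inpos(f), near(a,c), near(a,d), near(c,a), near(c,c), near(c,d), near(d,a), near(d,c), near(d,d), near(d,f), near(f,a), near(f,d), near(f,f)}  (27 atoms)
F2 = F1 ∪ {holds(a), holds(c), holds(f)}  (30 atoms)
goal ⊆ F2  ⇒  h_max = 2

2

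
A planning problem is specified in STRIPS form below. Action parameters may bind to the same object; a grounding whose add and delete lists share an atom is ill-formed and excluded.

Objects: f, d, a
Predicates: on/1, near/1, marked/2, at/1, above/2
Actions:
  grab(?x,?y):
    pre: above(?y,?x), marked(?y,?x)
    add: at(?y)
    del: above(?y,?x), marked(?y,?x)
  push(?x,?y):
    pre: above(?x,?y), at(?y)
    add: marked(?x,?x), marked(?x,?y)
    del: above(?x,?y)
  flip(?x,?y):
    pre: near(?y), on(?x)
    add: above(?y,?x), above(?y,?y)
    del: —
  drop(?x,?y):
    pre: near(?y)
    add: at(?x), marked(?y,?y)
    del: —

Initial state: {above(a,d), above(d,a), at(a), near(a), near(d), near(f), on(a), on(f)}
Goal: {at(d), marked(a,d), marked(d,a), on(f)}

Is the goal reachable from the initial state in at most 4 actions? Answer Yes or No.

Yes

1. push(d,a)  →  {above(a,d), at(a), marked(d,a), marked(d,d), near(a), near(d), near(f), on(a), on(f)}
2. drop(d,f)  →  {above(a,d), at(a), at(d), marked(d,a), marked(d,d), marked(f,f), near(a), near(d), near(f), on(a), on(f)}
3. push(a,d)  →  {at(a), at(d), marked(a,a), marked(a,d), marked(d,a), marked(d,d), marked(f,f), near(a), near(d), near(f), on(a), on(f)}
optimal plan length = 3; 3 ≤ 4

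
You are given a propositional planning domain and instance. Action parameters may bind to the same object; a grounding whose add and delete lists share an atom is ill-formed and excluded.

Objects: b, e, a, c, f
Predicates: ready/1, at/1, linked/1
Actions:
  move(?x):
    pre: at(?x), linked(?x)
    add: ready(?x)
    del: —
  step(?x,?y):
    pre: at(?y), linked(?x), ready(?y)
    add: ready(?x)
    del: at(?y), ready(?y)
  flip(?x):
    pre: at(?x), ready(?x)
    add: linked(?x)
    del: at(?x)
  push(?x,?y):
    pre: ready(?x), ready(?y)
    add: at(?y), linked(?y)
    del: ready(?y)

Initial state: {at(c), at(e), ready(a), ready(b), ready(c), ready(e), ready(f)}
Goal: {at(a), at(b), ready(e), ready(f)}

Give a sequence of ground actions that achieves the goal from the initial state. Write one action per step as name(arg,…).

1. push(b,b)  →  {at(b), at(c), at(e), linked(b), ready(a), ready(c), ready(e), ready(f)}
2. push(e,a)  →  {at(a), at(b), at(c), at(e), linked(a), linked(b), ready(c), ready(e), ready(f)}

push(b,b); push(e,a)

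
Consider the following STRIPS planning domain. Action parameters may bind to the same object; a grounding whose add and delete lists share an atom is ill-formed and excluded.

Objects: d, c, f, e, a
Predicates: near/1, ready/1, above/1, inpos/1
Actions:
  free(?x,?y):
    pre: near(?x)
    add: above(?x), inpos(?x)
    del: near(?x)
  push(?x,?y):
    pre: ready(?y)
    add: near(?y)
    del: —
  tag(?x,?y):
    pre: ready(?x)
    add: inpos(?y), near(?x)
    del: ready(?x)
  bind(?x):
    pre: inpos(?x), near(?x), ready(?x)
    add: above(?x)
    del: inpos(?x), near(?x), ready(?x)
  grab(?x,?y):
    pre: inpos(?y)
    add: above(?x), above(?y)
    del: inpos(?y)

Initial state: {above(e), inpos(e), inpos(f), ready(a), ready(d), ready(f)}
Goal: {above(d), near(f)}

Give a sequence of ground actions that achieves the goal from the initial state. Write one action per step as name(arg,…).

1. push(d,f)  →  {above(e), inpos(e), inpos(f), near(f), ready(a), ready(d), ready(f)}
2. grab(d,f)  →  {above(d), above(e), above(f), inpos(e), near(f), ready(a), ready(d), ready(f)}

push(d,f); grab(d,f)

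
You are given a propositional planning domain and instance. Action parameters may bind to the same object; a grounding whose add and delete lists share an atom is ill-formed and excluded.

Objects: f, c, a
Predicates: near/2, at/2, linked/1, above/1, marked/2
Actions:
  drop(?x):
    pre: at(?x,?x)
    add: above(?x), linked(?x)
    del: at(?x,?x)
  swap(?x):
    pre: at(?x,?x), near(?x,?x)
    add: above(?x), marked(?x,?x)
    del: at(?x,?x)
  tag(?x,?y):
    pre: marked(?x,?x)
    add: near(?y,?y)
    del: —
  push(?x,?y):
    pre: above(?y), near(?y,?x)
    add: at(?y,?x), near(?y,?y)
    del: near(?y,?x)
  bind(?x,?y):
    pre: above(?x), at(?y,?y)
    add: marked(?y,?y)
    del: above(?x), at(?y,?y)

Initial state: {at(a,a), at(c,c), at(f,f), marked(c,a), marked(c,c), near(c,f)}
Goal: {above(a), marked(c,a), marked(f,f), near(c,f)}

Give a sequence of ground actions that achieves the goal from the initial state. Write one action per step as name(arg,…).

drop(c); drop(a); bind(c,f)

1. drop(c)  →  {above(c), at(a,a), at(f,f), linked(c), marked(c,a), marked(c,c), near(c,f)}
2. drop(a)  →  {above(a), above(c), at(f,f), linked(a), linked(c), marked(c,a), marked(c,c), near(c,f)}
3. bind(c,f)  →  {above(a), linked(a), linked(c), marked(c,a), marked(c,c), marked(f,f), near(c,f)}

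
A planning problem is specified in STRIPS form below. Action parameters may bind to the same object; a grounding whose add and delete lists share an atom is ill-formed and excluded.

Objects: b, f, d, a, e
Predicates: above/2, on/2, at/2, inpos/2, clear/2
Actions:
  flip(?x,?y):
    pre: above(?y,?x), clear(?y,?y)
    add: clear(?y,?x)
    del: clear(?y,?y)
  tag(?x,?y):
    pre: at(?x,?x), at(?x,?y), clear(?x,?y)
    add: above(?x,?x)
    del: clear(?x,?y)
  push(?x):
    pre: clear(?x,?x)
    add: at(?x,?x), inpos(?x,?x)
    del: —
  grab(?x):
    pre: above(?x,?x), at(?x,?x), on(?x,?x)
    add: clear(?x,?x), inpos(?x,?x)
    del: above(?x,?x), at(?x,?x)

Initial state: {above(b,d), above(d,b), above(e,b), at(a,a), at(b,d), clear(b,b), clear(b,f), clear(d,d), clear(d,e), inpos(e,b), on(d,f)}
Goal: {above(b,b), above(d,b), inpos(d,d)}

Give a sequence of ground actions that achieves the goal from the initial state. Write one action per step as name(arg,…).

push(b); tag(b,b); push(d)

1. push(b)  →  {above(b,d), above(d,b), above(e,b), at(a,a), at(b,b), at(b,d), clear(b,b), clear(b,f), clear(d,d), clear(d,e), inpos(b,b), inpos(e,b), on(d,f)}
2. tag(b,b)  →  {above(b,b), above(b,d), above(d,b), above(e,b), at(a,a), at(b,b), at(b,d), clear(b,f), clear(d,d), clear(d,e), inpos(b,b), inpos(e,b), on(d,f)}
3. push(d)  →  {above(b,b), above(b,d), above(d,b), above(e,b), at(a,a), at(b,b), at(b,d), at(d,d), clear(b,f), clear(d,d), clear(d,e), inpos(b,b), inpos(d,d), inpos(e,b), on(d,f)}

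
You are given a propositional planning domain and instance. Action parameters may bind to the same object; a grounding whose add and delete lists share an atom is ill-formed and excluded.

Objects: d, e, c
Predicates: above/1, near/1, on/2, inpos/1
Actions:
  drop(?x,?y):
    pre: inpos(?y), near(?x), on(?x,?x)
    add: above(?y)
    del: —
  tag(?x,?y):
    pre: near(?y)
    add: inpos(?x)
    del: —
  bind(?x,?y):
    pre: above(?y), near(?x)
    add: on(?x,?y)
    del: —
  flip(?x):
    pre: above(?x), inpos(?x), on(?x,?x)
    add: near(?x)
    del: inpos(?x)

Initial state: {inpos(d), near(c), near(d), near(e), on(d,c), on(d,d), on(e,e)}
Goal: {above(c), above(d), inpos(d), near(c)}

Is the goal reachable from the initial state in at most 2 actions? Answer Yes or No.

1. drop(d,d)  →  {above(d), inpos(d), near(c), near(d), near(e), on(d,c), on(d,d), on(e,e)}
2. tag(c,d)  →  {above(d), inpos(c), inpos(d), near(c), near(d), near(e), on(d,c), on(d,d), on(e,e)}
3. drop(d,c)  →  {above(c), above(d), inpos(c), inpos(d), near(c), near(d), near(e), on(d,c), on(d,d), on(e,e)}
optimal plan length = 3; 3 > 2

No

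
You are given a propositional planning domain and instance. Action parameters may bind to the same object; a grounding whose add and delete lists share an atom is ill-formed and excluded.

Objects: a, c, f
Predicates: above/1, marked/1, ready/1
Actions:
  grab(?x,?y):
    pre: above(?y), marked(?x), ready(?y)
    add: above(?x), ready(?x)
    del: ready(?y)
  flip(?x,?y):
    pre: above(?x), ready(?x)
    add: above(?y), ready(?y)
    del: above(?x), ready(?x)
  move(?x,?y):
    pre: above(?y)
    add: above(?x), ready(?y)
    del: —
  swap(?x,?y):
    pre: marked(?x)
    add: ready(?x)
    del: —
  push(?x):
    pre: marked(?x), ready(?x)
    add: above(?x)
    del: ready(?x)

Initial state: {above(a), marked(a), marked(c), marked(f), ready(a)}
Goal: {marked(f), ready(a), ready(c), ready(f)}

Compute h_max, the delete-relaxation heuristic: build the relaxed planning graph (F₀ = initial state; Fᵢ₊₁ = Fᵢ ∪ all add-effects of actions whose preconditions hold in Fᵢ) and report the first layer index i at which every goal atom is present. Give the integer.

F0 = init (5 atoms)
F1 = F0 ∪ {above(c), above(f), ready(c), ready(f)}  (9 atoms)
goal ⊆ F1  ⇒  h_max = 1

1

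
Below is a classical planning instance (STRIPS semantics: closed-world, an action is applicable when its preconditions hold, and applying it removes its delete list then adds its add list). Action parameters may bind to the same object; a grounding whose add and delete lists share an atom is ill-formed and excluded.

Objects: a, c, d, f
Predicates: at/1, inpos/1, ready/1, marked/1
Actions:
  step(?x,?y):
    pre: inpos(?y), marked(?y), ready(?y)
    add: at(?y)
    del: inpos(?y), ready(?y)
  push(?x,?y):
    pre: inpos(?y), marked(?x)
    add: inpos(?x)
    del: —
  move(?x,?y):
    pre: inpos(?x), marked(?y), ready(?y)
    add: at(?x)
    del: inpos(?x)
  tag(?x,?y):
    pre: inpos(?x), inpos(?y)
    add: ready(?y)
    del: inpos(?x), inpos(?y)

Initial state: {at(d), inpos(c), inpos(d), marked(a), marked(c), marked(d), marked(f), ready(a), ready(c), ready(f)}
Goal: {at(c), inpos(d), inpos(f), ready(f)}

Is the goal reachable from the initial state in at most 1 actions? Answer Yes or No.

1. step(a,c)  →  {at(c), at(d), inpos(d), marked(a), marked(c), marked(d), marked(f), ready(a), ready(f)}
2. push(f,d)  →  {at(c), at(d), inpos(d), inpos(f), marked(a), marked(c), marked(d), marked(f), ready(a), ready(f)}
optimal plan length = 2; 2 > 1

No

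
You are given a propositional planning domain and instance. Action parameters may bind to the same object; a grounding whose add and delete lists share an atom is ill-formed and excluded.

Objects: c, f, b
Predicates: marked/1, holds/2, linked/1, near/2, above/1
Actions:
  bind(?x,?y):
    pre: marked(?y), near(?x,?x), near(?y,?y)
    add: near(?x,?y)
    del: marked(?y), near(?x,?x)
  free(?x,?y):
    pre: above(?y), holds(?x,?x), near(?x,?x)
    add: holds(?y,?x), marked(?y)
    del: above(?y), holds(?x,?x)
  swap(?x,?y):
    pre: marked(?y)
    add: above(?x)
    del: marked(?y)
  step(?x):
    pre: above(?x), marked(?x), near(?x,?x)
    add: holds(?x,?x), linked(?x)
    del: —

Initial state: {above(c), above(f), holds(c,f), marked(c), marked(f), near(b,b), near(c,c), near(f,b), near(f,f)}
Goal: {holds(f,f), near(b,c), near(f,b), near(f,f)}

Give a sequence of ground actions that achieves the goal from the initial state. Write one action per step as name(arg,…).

1. bind(b,c)  →  {above(c), above(f), holds(c,f), marked(f), near(b,c), near(c,c), near(f,b), near(f,f)}
2. step(f)  →  {above(c), above(f), holds(c,f), holds(f,f), linked(f), marked(f), near(b,c), near(c,c), near(f,b), near(f,f)}

bind(b,c); step(f)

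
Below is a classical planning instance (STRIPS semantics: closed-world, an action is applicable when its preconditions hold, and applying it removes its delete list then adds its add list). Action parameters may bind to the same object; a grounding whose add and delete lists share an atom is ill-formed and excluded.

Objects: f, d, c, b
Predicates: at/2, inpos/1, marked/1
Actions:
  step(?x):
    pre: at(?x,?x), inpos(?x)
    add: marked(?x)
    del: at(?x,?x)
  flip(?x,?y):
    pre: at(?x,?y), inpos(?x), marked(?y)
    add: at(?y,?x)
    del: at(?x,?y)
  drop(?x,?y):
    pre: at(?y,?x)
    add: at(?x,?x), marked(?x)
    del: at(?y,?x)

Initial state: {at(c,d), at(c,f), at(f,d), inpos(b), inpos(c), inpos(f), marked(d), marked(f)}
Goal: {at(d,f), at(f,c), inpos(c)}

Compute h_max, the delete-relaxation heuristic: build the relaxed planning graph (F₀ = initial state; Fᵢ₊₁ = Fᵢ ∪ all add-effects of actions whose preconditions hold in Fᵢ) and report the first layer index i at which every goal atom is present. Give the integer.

F0 = init (8 atoms)
F1 = F0 ∪ {at(d,c), at(d,d), at(d,f), at(f,c), at(f,f)}  (13 atoms)
goal ⊆ F1  ⇒  h_max = 1

1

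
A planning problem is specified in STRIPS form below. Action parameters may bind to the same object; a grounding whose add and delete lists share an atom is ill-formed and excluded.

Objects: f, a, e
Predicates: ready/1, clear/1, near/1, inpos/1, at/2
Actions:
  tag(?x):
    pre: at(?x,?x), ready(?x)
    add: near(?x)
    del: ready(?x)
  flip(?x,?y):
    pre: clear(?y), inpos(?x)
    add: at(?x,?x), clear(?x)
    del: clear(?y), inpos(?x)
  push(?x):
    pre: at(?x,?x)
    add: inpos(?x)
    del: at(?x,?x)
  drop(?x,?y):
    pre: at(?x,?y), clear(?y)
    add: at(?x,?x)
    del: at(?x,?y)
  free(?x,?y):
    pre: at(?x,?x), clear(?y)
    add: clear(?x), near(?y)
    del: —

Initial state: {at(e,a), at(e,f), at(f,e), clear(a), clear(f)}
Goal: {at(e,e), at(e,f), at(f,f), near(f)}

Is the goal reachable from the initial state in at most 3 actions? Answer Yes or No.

1. drop(e,a)  →  {at(e,e), at(e,f), at(f,e), clear(a), clear(f)}
2. free(e,f)  →  {at(e,e), at(e,f), at(f,e), clear(a), clear(e), clear(f), near(f)}
3. drop(f,e)  →  {at(e,e), at(e,f), at(f,f), clear(a), clear(e), clear(f), near(f)}
optimal plan length = 3; 3 ≤ 3

Yes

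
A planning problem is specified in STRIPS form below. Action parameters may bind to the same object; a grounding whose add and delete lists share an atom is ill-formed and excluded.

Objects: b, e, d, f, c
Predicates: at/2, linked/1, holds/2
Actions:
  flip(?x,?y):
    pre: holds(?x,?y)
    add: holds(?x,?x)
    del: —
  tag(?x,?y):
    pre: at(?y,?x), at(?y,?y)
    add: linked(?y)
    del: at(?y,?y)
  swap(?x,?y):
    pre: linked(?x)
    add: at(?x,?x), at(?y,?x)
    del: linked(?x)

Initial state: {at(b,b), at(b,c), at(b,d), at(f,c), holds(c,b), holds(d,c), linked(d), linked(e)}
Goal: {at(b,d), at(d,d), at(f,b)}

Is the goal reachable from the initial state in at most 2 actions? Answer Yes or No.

1. tag(b,b)  →  {at(b,c), at(b,d), at(f,c), holds(c,b), holds(d,c), linked(b), linked(d), linked(e)}
2. swap(b,f)  →  {at(b,b), at(b,c), at(b,d), at(f,b), at(f,c), holds(c,b), holds(d,c), linked(d), linked(e)}
3. swap(d,b)  →  {at(b,b), at(b,c), at(b,d), at(d,d), at(f,b), at(f,c), holds(c,b), holds(d,c), linked(e)}
optimal plan length = 3; 3 > 2

No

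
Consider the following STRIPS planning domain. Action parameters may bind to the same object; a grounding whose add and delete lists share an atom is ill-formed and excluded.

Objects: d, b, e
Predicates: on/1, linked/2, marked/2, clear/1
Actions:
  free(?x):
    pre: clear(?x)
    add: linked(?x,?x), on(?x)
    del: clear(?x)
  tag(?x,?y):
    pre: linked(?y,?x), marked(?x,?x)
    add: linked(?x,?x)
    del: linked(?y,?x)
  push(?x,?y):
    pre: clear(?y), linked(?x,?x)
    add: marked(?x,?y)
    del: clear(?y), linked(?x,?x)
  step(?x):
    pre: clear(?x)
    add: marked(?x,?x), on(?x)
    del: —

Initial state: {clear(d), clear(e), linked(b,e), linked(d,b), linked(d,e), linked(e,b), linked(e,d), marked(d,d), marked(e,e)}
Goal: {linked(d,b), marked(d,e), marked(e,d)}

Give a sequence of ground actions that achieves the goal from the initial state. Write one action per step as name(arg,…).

tag(d,e); tag(e,d); push(d,e); push(e,d)

1. tag(d,e)  →  {clear(d), clear(e), linked(b,e), linked(d,b), linked(d,d), linked(d,e), linked(e,b), marked(d,d), marked(e,e)}
2. tag(e,d)  →  {clear(d), clear(e), linked(b,e), linked(d,b), linked(d,d), linked(e,b), linked(e,e), marked(d,d), marked(e,e)}
3. push(d,e)  →  {clear(d), linked(b,e), linked(d,b), linked(e,b), linked(e,e), marked(d,d), marked(d,e), marked(e,e)}
4. push(e,d)  →  {linked(b,e), linked(d,b), linked(e,b), marked(d,d), marked(d,e), marked(e,d), marked(e,e)}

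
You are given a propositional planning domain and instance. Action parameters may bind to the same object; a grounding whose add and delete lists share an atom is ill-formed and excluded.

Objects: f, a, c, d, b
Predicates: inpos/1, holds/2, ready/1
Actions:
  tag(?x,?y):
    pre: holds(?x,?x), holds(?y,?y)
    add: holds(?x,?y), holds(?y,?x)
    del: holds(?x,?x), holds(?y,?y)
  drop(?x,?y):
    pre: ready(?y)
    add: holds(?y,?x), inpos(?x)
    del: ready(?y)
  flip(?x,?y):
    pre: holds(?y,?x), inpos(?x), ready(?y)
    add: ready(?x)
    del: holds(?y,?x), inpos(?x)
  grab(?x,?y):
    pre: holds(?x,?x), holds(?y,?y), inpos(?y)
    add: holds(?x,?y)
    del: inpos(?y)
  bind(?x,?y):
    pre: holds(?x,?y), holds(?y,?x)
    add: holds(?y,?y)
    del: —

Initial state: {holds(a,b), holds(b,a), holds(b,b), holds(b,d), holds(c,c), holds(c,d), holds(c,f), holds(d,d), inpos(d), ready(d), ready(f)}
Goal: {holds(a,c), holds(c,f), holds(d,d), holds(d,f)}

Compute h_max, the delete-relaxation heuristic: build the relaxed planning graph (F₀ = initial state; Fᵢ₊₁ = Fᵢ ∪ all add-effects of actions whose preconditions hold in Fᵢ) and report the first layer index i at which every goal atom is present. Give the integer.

F0 = init (11 atoms)
F1 = F0 ∪ {holds(a,a), holds(b,c), holds(c,b), holds(d,a), holds(d,b), holds(d,c), holds(d,f), holds(f,a), holds(f,b), holds(f,c), holds(f,d), holds(f,f), inpos(a), inpos(b), inpos(c), inpos(f)}  (27 atoms)
F2 = F1 ∪ {holds(a,c), holds(a,d), holds(a,f), holds(b,f), holds(c,a), ready(a), ready(b), ready(c)}  (35 atoms)
goal ⊆ F2  ⇒  h_max = 2

2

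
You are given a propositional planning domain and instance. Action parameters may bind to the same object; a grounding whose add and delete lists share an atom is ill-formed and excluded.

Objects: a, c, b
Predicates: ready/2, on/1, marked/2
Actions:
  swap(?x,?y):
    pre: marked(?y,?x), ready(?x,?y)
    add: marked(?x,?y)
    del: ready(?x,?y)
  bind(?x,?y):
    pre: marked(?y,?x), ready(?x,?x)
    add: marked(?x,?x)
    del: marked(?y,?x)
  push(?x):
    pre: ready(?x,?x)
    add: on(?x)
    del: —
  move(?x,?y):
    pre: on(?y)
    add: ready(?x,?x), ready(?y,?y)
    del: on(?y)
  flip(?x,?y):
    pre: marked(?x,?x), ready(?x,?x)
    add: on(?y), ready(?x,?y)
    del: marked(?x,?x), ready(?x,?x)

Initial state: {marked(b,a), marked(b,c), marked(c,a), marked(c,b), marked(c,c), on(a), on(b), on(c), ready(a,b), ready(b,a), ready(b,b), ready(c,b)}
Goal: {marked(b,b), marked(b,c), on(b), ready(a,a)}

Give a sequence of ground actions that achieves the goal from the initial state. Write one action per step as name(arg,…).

1. bind(b,c)  →  {marked(b,a), marked(b,b), marked(b,c), marked(c,a), marked(c,c), on(a), on(b), on(c), ready(a,b), ready(b,a), ready(b,b), ready(c,b)}
2. move(a,a)  →  {marked(b,a), marked(b,b), marked(b,c), marked(c,a), marked(c,c), on(b), on(c), ready(a,a), ready(a,b), ready(b,a), ready(b,b), ready(c,b)}

bind(b,c); move(a,a)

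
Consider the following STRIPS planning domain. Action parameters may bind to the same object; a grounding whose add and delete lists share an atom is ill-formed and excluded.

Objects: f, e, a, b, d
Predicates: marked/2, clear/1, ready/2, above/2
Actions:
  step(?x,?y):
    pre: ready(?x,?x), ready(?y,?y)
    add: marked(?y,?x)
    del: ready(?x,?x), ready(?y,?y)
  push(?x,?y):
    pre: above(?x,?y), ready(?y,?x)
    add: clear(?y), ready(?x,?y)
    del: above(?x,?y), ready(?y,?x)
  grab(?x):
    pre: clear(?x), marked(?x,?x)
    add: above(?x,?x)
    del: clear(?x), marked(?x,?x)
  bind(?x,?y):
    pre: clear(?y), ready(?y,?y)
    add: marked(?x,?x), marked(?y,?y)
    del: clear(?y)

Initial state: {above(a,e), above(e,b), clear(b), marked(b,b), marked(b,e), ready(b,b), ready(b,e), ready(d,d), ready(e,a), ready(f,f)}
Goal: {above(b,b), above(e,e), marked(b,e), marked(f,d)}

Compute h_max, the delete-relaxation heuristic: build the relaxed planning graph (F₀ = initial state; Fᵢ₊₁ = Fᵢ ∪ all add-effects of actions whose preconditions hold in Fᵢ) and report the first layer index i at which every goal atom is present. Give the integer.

F0 = init (10 atoms)
F1 = F0 ∪ {above(b,b), clear(e), marked(a,a), marked(b,d), marked(b,f), marked(d,b), marked(d,d), marked(d,f), marked(e,e), marked(f,b), marked(f,d), marked(f,f), ready(a,e), ready(e,b)}  (24 atoms)
F2 = F1 ∪ {above(e,e)}  (25 atoms)
goal ⊆ F2  ⇒  h_max = 2

2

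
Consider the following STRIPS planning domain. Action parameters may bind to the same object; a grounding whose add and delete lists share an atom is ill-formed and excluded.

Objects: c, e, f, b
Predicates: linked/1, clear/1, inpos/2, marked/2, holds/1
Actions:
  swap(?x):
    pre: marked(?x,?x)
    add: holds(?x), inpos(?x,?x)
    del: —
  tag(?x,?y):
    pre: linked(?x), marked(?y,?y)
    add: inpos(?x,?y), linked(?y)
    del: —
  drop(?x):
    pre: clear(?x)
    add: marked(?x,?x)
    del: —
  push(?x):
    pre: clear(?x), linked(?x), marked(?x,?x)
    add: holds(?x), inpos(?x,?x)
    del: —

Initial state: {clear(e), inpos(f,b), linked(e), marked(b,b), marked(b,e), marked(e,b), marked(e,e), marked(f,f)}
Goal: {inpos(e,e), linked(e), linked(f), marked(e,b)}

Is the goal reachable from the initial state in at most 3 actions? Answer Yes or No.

Yes

1. swap(e)  →  {clear(e), holds(e), inpos(e,e), inpos(f,b), linked(e), marked(b,b), marked(b,e), marked(e,b), marked(e,e), marked(f,f)}
2. tag(e,f)  →  {clear(e), holds(e), inpos(e,e), inpos(e,f), inpos(f,b), linked(e), linked(f), marked(b,b), marked(b,e), marked(e,b), marked(e,e), marked(f,f)}
optimal plan length = 2; 2 ≤ 3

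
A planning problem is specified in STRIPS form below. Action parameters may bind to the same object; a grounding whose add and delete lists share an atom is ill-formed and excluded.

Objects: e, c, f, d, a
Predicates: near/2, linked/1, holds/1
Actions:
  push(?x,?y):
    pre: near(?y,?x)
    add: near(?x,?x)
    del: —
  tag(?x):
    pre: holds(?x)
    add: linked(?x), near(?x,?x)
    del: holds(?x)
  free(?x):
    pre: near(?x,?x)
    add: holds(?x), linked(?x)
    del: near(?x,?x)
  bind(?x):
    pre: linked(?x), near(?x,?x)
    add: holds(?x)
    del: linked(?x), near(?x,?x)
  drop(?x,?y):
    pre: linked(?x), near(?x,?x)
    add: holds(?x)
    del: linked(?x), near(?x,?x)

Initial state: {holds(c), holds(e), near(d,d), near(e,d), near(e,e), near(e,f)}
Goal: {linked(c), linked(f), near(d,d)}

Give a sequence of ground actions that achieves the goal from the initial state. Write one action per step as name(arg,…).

push(f,e); tag(c); free(f)

1. push(f,e)  →  {holds(c), holds(e), near(d,d), near(e,d), near(e,e), near(e,f), near(f,f)}
2. tag(c)  →  {holds(e), linked(c), near(c,c), near(d,d), near(e,d), near(e,e), near(e,f), near(f,f)}
3. free(f)  →  {holds(e), holds(f), linked(c), linked(f), near(c,c), near(d,d), near(e,d), near(e,e), near(e,f)}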